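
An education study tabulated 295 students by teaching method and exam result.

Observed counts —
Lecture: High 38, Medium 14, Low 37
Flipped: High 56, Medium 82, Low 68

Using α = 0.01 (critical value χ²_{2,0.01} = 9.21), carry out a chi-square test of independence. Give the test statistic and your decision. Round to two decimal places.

17.04; reject H₀

Row totals: 89, 206. Column totals: 94, 96, 105. Grand total N = 295.
Expected counts (row total × column total / N):
  Lecture, High: 89×94/295 = 28.359
  Lecture, Medium: 89×96/295 = 28.963
  Lecture, Low: 89×105/295 = 31.678
  Flipped, High: 206×94/295 = 65.641
  Flipped, Medium: 206×96/295 = 67.037
  Flipped, Low: 206×105/295 = 73.322
Contributions (O − E)²/E:
  (38 − 28.359)²/28.359 = 3.2776
  (14 − 28.963)²/28.963 = 7.7303
  (37 − 31.678)²/31.678 = 0.8941
  (56 − 65.641)²/65.641 = 1.4160
  (82 − 67.037)²/67.037 = 3.3398
  (68 − 73.322)²/73.322 = 0.3863
χ² = 3.2776 + 7.7303 + 0.8941 + 1.4160 + 3.3398 + 0.3863 = 17.04
df = (2−1)(3−1) = 2. Since 17.04 > 9.21, reject the null hypothesis of independence at α = 0.01.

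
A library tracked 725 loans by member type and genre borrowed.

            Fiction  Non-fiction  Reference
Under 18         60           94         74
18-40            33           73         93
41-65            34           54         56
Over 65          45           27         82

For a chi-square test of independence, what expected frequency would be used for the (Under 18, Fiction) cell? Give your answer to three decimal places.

54.091

Row total (Under 18) = 228; column total (Fiction) = 172; grand total N = 725.
Expected count = (row total × column total) / N = 228 × 172 / 725 = 54.091.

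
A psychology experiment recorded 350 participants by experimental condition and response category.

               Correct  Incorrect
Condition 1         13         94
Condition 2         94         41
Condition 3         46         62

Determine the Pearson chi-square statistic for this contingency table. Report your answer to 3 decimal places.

Row totals: 107, 135, 108. Column totals: 153, 197. Grand total N = 350.
Expected counts (row total × column total / N):
  Condition 1, Correct: 107×153/350 = 46.7743
  Condition 1, Incorrect: 107×197/350 = 60.2257
  Condition 2, Correct: 135×153/350 = 59.0143
  Condition 2, Incorrect: 135×197/350 = 75.9857
  Condition 3, Correct: 108×153/350 = 47.2114
  Condition 3, Incorrect: 108×197/350 = 60.7886
Contributions (O − E)²/E:
  (13 − 46.7743)²/46.7743 = 24.3874
  (94 − 60.2257)²/60.2257 = 18.9405
  (94 − 59.0143)²/59.0143 = 20.7407
  (41 − 75.9857)²/75.9857 = 16.1083
  (46 − 47.2114)²/47.2114 = 0.0311
  (62 − 60.7886)²/60.7886 = 0.0241
χ² = 24.3874 + 18.9405 + 20.7407 + 16.1083 + 0.0311 + 0.0241 = 80.232

80.232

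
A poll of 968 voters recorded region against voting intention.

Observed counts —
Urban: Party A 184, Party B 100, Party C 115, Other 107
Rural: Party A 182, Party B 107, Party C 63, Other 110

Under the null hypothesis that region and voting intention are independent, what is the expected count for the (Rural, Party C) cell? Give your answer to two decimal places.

Row total (Rural) = 462; column total (Party C) = 178; grand total N = 968.
Expected count = (row total × column total) / N = 462 × 178 / 968 = 84.95.

84.95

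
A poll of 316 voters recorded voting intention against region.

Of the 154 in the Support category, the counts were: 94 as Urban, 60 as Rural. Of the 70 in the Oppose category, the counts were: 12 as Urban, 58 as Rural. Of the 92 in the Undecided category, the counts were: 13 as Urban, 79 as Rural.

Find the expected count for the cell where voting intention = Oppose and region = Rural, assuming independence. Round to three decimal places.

Row total (Oppose) = 70; column total (Rural) = 197; grand total N = 316.
Expected count = (row total × column total) / N = 70 × 197 / 316 = 43.639.

43.639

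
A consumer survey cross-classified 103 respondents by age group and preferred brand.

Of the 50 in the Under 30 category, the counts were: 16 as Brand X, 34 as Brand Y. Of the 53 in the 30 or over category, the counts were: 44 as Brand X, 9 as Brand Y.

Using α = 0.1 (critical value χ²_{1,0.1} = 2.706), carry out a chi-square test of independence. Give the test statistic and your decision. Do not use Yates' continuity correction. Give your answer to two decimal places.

27.54; reject H₀

Row totals: 50, 53. Column totals: 60, 43. Grand total N = 103.
Expected counts (row total × column total / N):
  Under 30, Brand X: 50×60/103 = 29.126
  Under 30, Brand Y: 50×43/103 = 20.874
  30 or over, Brand X: 53×60/103 = 30.874
  30 or over, Brand Y: 53×43/103 = 22.126
Contributions (O − E)²/E:
  (16 − 29.126)²/29.126 = 5.9154
  (34 − 20.874)²/20.874 = 8.2539
  (44 − 30.874)²/30.874 = 5.5805
  (9 − 22.126)²/22.126 = 7.7869
χ² = 5.9154 + 8.2539 + 5.5805 + 7.7869 = 27.54
df = (2−1)(2−1) = 1. Since 27.54 > 2.706, reject the null hypothesis of independence at α = 0.1.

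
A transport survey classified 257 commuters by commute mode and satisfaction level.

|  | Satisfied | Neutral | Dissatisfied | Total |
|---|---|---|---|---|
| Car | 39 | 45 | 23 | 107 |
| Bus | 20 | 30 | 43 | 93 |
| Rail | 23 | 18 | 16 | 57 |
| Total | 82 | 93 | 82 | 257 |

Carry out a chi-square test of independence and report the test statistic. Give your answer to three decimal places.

Grand total N = 257.
Expected counts (row total × column total / N):
  Car, Satisfied: 107×82/257 = 34.1401
  Car, Neutral: 107×93/257 = 38.7198
  Car, Dissatisfied: 107×82/257 = 34.1401
  Bus, Satisfied: 93×82/257 = 29.6732
  Bus, Neutral: 93×93/257 = 33.6537
  Bus, Dissatisfied: 93×82/257 = 29.6732
  Rail, Satisfied: 57×82/257 = 18.1868
  Rail, Neutral: 57×93/257 = 20.6265
  Rail, Dissatisfied: 57×82/257 = 18.1868
Contributions (O − E)²/E:
  (39 − 34.1401)²/34.1401 = 0.6918
  (45 − 38.7198)²/38.7198 = 1.0186
  (23 − 34.1401)²/34.1401 = 3.6351
  (20 − 29.6732)²/29.6732 = 3.1534
  (30 − 33.6537)²/33.6537 = 0.3967
  (43 − 29.6732)²/29.6732 = 5.9853
  (23 − 18.1868)²/18.1868 = 1.2738
  (18 − 20.6265)²/20.6265 = 0.3344
  (16 − 18.1868)²/18.1868 = 0.2629
χ² = 0.6918 + 1.0186 + 3.6351 + 3.1534 + 0.3967 + 5.9853 + 1.2738 + 0.3344 + 0.2629 = 16.752

16.752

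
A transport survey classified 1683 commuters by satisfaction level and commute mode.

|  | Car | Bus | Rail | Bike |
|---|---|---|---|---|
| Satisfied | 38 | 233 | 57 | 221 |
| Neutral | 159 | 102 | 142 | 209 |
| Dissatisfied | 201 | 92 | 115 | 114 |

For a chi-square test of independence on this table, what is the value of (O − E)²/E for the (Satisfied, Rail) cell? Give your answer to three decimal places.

20.148

Row total (Satisfied) = 549; column total (Rail) = 314; N = 1683.
Expected count E = 549 × 314 / 1683 = 102.4278.
Contribution = (O − E)²/E = (57 − 102.4278)² / 102.4278 = 20.148.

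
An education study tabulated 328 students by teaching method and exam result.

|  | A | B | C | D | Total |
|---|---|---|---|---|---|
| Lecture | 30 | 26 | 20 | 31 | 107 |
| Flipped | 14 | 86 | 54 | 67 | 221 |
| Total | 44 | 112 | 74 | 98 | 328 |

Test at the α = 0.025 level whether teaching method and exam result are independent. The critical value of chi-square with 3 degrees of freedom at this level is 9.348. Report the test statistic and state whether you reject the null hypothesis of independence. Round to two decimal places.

30.92; reject H₀

Grand total N = 328.
Expected counts (row total × column total / N):
  Lecture, A: 107×44/328 = 14.3537
  Lecture, B: 107×112/328 = 36.5366
  Lecture, C: 107×74/328 = 24.1402
  Lecture, D: 107×98/328 = 31.9695
  Flipped, A: 221×44/328 = 29.6463
  Flipped, B: 221×112/328 = 75.4634
  Flipped, C: 221×74/328 = 49.8598
  Flipped, D: 221×98/328 = 66.0305
Contributions (O − E)²/E:
  (30 − 14.3537)²/14.3537 = 17.0553
  (26 − 36.5366)²/36.5366 = 3.0386
  (20 − 24.1402)²/24.1402 = 0.7101
  (31 − 31.9695)²/31.9695 = 0.0294
  (14 − 29.6463)²/29.6463 = 8.2576
  (86 − 75.4634)²/75.4634 = 1.4712
  (54 − 49.8598)²/49.8598 = 0.3438
  (67 − 66.0305)²/66.0305 = 0.0142
χ² = 17.0553 + 3.0386 + 0.7101 + 0.0294 + 8.2576 + 1.4712 + 0.3438 + 0.0142 = 30.92
df = (2−1)(4−1) = 3. Since 30.92 > 9.348, reject the null hypothesis of independence at α = 0.025.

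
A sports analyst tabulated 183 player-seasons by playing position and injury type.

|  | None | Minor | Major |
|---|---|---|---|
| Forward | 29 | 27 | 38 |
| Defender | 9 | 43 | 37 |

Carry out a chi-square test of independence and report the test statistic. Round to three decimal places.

14.071

Row totals: 94, 89. Column totals: 38, 70, 75. Grand total N = 183.
Expected counts (row total × column total / N):
  Forward, None: 94×38/183 = 19.5191
  Forward, Minor: 94×70/183 = 35.9563
  Forward, Major: 94×75/183 = 38.5246
  Defender, None: 89×38/183 = 18.4809
  Defender, Minor: 89×70/183 = 34.0437
  Defender, Major: 89×75/183 = 36.4754
Contributions (O − E)²/E:
  (29 − 19.5191)²/19.5191 = 4.6051
  (27 − 35.9563)²/35.9563 = 2.2309
  (38 − 38.5246)²/38.5246 = 0.0071
  (9 − 18.4809)²/18.4809 = 4.8638
  (43 − 34.0437)²/34.0437 = 2.3562
  (37 − 36.4754)²/36.4754 = 0.0075
χ² = 4.6051 + 2.2309 + 0.0071 + 4.8638 + 2.3562 + 0.0075 = 14.071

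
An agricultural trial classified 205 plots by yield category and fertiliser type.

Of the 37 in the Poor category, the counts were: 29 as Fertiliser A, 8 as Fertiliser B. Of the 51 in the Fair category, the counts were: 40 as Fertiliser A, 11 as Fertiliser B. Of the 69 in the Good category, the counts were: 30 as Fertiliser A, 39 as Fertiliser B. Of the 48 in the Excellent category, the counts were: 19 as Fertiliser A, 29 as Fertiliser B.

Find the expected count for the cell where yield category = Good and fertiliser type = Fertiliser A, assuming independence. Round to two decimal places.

Row total (Good) = 69; column total (Fertiliser A) = 118; grand total N = 205.
Expected count = (row total × column total) / N = 69 × 118 / 205 = 39.72.

39.72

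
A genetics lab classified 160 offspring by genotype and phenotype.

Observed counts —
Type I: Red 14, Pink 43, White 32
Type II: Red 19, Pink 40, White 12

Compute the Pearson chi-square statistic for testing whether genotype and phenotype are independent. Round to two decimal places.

8.03

Row totals: 89, 71. Column totals: 33, 83, 44. Grand total N = 160.
Expected counts (row total × column total / N):
  Type I, Red: 89×33/160 = 18.356
  Type I, Pink: 89×83/160 = 46.169
  Type I, White: 89×44/160 = 24.475
  Type II, Red: 71×33/160 = 14.644
  Type II, Pink: 71×83/160 = 36.831
  Type II, White: 71×44/160 = 19.525
Contributions (O − E)²/E:
  (14 − 18.356)²/18.356 = 1.0337
  (43 − 46.169)²/46.169 = 0.2175
  (32 − 24.475)²/24.475 = 2.3136
  (19 − 14.644)²/14.644 = 1.2957
  (40 − 36.831)²/36.831 = 0.2727
  (12 − 19.525)²/19.525 = 2.9002
χ² = 1.0337 + 0.2175 + 2.3136 + 1.2957 + 0.2727 + 2.9002 = 8.03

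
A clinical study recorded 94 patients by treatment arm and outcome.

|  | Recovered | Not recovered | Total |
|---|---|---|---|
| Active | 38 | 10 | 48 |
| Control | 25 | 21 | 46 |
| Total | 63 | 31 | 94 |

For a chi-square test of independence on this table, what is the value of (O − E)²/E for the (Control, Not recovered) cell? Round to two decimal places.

Row total (Control) = 46; column total (Not recovered) = 31; N = 94.
Expected count E = 46 × 31 / 94 = 15.170.
Contribution = (O − E)²/E = (21 − 15.170)² / 15.170 = 2.24.

2.24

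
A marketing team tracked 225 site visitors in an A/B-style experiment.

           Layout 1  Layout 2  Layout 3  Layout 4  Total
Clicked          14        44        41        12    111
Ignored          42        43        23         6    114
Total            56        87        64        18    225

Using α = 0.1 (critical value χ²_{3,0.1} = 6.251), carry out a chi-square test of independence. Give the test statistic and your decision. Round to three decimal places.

21.038; reject H₀

Grand total N = 225.
Expected counts (row total × column total / N):
  Clicked, Layout 1: 111×56/225 = 27.6267
  Clicked, Layout 2: 111×87/225 = 42.9200
  Clicked, Layout 3: 111×64/225 = 31.5733
  Clicked, Layout 4: 111×18/225 = 8.8800
  Ignored, Layout 1: 114×56/225 = 28.3733
  Ignored, Layout 2: 114×87/225 = 44.0800
  Ignored, Layout 3: 114×64/225 = 32.4267
  Ignored, Layout 4: 114×18/225 = 9.1200
Contributions (O − E)²/E:
  (14 − 27.6267)²/27.6267 = 6.7213
  (44 − 42.9200)²/42.9200 = 0.0272
  (41 − 31.5733)²/31.5733 = 2.8145
  (12 − 8.8800)²/8.8800 = 1.0962
  (42 − 28.3733)²/28.3733 = 6.5444
  (43 − 44.0800)²/44.0800 = 0.0265
  (23 − 32.4267)²/32.4267 = 2.7404
  (6 − 9.1200)²/9.1200 = 1.0674
χ² = 6.7213 + 0.0272 + 2.8145 + 1.0962 + 6.5444 + 0.0265 + 2.7404 + 1.0674 = 21.038
df = (2−1)(4−1) = 3. Since 21.038 > 6.251, reject the null hypothesis of independence at α = 0.1.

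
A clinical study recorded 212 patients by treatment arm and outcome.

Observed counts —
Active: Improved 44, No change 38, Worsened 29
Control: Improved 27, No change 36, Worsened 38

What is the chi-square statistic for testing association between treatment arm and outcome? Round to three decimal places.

4.873

Row totals: 111, 101. Column totals: 71, 74, 67. Grand total N = 212.
Expected counts (row total × column total / N):
  Active, Improved: 111×71/212 = 37.1745
  Active, No change: 111×74/212 = 38.7453
  Active, Worsened: 111×67/212 = 35.0802
  Control, Improved: 101×71/212 = 33.8255
  Control, No change: 101×74/212 = 35.2547
  Control, Worsened: 101×67/212 = 31.9198
Contributions (O − E)²/E:
  (44 − 37.1745)²/37.1745 = 1.2532
  (38 − 38.7453)²/38.7453 = 0.0143
  (29 − 35.0802)²/35.0802 = 1.0538
  (27 − 33.8255)²/33.8255 = 1.3773
  (36 − 35.2547)²/35.2547 = 0.0158
  (38 − 31.9198)²/31.9198 = 1.1582
χ² = 1.2532 + 0.0143 + 1.0538 + 1.3773 + 0.0158 + 1.1582 = 4.873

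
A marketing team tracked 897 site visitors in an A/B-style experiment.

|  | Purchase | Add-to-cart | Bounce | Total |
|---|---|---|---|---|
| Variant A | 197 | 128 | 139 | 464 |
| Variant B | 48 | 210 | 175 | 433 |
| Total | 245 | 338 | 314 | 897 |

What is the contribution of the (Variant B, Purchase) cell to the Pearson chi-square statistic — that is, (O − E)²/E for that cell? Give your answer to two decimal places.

Row total (Variant B) = 433; column total (Purchase) = 245; N = 897.
Expected count E = 433 × 245 / 897 = 118.266.
Contribution = (O − E)²/E = (48 − 118.266)² / 118.266 = 41.75.

41.75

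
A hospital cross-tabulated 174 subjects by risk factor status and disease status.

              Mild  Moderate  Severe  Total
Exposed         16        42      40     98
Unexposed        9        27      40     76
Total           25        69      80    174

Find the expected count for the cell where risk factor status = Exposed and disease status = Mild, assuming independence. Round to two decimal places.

14.08

Row total (Exposed) = 98; column total (Mild) = 25; grand total N = 174.
Expected count = (row total × column total) / N = 98 × 25 / 174 = 14.08.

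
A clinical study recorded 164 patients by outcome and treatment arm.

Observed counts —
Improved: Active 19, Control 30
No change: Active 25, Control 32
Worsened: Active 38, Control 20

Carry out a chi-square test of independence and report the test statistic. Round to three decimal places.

Row totals: 49, 57, 58. Column totals: 82, 82. Grand total N = 164.
Expected counts (row total × column total / N):
  Improved, Active: 49×82/164 = 24.5000
  Improved, Control: 49×82/164 = 24.5000
  No change, Active: 57×82/164 = 28.5000
  No change, Control: 57×82/164 = 28.5000
  Worsened, Active: 58×82/164 = 29.0000
  Worsened, Control: 58×82/164 = 29.0000
Contributions (O − E)²/E:
  (19 − 24.5000)²/24.5000 = 1.2347
  (30 − 24.5000)²/24.5000 = 1.2347
  (25 − 28.5000)²/28.5000 = 0.4298
  (32 − 28.5000)²/28.5000 = 0.4298
  (38 − 29.0000)²/29.0000 = 2.7931
  (20 − 29.0000)²/29.0000 = 2.7931
χ² = 1.2347 + 1.2347 + 0.4298 + 0.4298 + 2.7931 + 2.7931 = 8.915

8.915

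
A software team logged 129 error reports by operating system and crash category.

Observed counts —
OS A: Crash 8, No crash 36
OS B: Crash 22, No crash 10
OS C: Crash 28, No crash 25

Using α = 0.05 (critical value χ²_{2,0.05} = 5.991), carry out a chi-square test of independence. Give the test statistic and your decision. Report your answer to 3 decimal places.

21.395; reject H₀

Row totals: 44, 32, 53. Column totals: 58, 71. Grand total N = 129.
Expected counts (row total × column total / N):
  OS A, Crash: 44×58/129 = 19.7829
  OS A, No crash: 44×71/129 = 24.2171
  OS B, Crash: 32×58/129 = 14.3876
  OS B, No crash: 32×71/129 = 17.6124
  OS C, Crash: 53×58/129 = 23.8295
  OS C, No crash: 53×71/129 = 29.1705
Contributions (O − E)²/E:
  (8 − 19.7829)²/19.7829 = 7.0180
  (36 − 24.2171)²/24.2171 = 5.7330
  (22 − 14.3876)²/14.3876 = 4.0277
  (10 − 17.6124)²/17.6124 = 3.2902
  (28 − 23.8295)²/23.8295 = 0.7299
  (25 − 29.1705)²/29.1705 = 0.5963
χ² = 7.0180 + 5.7330 + 4.0277 + 3.2902 + 0.7299 + 0.5963 = 21.395
df = (3−1)(2−1) = 2. Since 21.395 > 5.991, reject the null hypothesis of independence at α = 0.05.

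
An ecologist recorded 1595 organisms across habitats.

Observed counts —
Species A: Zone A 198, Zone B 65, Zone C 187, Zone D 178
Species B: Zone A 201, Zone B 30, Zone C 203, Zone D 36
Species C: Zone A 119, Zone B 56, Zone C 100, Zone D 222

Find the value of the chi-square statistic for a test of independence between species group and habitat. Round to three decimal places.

Row totals: 628, 470, 497. Column totals: 518, 151, 490, 436. Grand total N = 1595.
Expected counts (row total × column total / N):
  Species A, Zone A: 628×518/1595 = 203.9524
  Species A, Zone B: 628×151/1595 = 59.4533
  Species A, Zone C: 628×490/1595 = 192.9279
  Species A, Zone D: 628×436/1595 = 171.6665
  Species B, Zone A: 470×518/1595 = 152.6395
  Species B, Zone B: 470×151/1595 = 44.4953
  Species B, Zone C: 470×490/1595 = 144.3887
  Species B, Zone D: 470×436/1595 = 128.4765
  Species C, Zone A: 497×518/1595 = 161.4082
  Species C, Zone B: 497×151/1595 = 47.0514
  Species C, Zone C: 497×490/1595 = 152.6834
  Species C, Zone D: 497×436/1595 = 135.8571
Contributions (O − E)²/E:
  (198 − 203.9524)²/203.9524 = 0.1737
  (65 − 59.4533)²/59.4533 = 0.5175
  (187 − 192.9279)²/192.9279 = 0.1821
  (178 − 171.6665)²/171.6665 = 0.2337
  (201 − 152.6395)²/152.6395 = 15.3220
  (30 − 44.4953)²/44.4953 = 4.7222
  (203 − 144.3887)²/144.3887 = 23.7919
  (36 − 128.4765)²/128.4765 = 66.5639
  (119 − 161.4082)²/161.4082 = 11.1423
  (56 − 47.0514)²/47.0514 = 1.7019
  (100 − 152.6834)²/152.6834 = 18.1784
  (222 − 135.8571)²/135.8571 = 54.6206
χ² = 0.1737 + 0.5175 + 0.1821 + 0.2337 + 15.3220 + 4.7222 + 23.7919 + 66.5639 + 11.1423 + 1.7019 + 18.1784 + 54.6206 = 197.150

197.150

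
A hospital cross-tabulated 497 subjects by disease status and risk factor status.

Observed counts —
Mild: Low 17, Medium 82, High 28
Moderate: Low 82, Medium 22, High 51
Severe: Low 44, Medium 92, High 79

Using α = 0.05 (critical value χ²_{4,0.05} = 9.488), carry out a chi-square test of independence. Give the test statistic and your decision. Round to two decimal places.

Row totals: 127, 155, 215. Column totals: 143, 196, 158. Grand total N = 497.
Expected counts (row total × column total / N):
  Mild, Low: 127×143/497 = 36.541
  Mild, Medium: 127×196/497 = 50.085
  Mild, High: 127×158/497 = 40.374
  Moderate, Low: 155×143/497 = 44.598
  Moderate, Medium: 155×196/497 = 61.127
  Moderate, High: 155×158/497 = 49.276
  Severe, Low: 215×143/497 = 61.861
  Severe, Medium: 215×196/497 = 84.789
  Severe, High: 215×158/497 = 68.350
Contributions (O − E)²/E:
  (17 − 36.541)²/36.541 = 10.4499
  (82 − 50.085)²/50.085 = 20.3368
  (28 − 40.374)²/40.374 = 3.7924
  (82 − 44.598)²/44.598 = 31.3671
  (22 − 61.127)²/61.127 = 25.0449
  (51 − 49.276)²/49.276 = 0.0603
  (44 − 61.861)²/61.861 = 5.1570
  (92 − 84.789)²/84.789 = 0.6133
  (79 − 68.350)²/68.350 = 1.6594
χ² = 10.4499 + 20.3368 + 3.7924 + 31.3671 + 25.0449 + 0.0603 + 5.1570 + 0.6133 + 1.6594 = 98.48
df = (3−1)(3−1) = 4. Since 98.48 > 9.488, reject the null hypothesis of independence at α = 0.05.

98.48; reject H₀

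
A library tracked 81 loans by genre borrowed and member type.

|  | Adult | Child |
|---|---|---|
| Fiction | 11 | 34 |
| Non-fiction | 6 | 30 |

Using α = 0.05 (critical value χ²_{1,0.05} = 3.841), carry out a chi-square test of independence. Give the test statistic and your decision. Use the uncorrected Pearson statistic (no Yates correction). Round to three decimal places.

0.730; fail to reject H₀

Row totals: 45, 36. Column totals: 17, 64. Grand total N = 81.
Expected counts (row total × column total / N):
  Fiction, Adult: 45×17/81 = 9.4444
  Fiction, Child: 45×64/81 = 35.5556
  Non-fiction, Adult: 36×17/81 = 7.5556
  Non-fiction, Child: 36×64/81 = 28.4444
Contributions (O − E)²/E:
  (11 − 9.4444)²/9.4444 = 0.2562
  (34 − 35.5556)²/35.5556 = 0.0681
  (6 − 7.5556)²/7.5556 = 0.3203
  (30 − 28.4444)²/28.4444 = 0.0851
χ² = 0.2562 + 0.0681 + 0.3203 + 0.0851 = 0.730
df = (2−1)(2−1) = 1. Since 0.730 < 3.841, fail to reject the null hypothesis of independence at α = 0.05.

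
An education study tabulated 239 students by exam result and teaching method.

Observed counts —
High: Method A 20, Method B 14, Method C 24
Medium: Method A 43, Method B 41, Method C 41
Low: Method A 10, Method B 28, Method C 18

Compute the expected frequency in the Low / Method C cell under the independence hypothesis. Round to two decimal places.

Row total (Low) = 56; column total (Method C) = 83; grand total N = 239.
Expected count = (row total × column total) / N = 56 × 83 / 239 = 19.45.

19.45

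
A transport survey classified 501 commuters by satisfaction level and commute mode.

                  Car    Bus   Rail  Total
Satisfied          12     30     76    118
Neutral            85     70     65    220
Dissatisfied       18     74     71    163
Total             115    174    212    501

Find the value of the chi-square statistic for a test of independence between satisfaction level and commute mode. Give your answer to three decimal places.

73.017

Grand total N = 501.
Expected counts (row total × column total / N):
  Satisfied, Car: 118×115/501 = 27.0858
  Satisfied, Bus: 118×174/501 = 40.9820
  Satisfied, Rail: 118×212/501 = 49.9321
  Neutral, Car: 220×115/501 = 50.4990
  Neutral, Bus: 220×174/501 = 76.4072
  Neutral, Rail: 220×212/501 = 93.0938
  Dissatisfied, Car: 163×115/501 = 37.4152
  Dissatisfied, Bus: 163×174/501 = 56.6108
  Dissatisfied, Rail: 163×212/501 = 68.9741
Contributions (O − E)²/E:
  (12 − 27.0858)²/27.0858 = 8.4022
  (30 − 40.9820)²/40.9820 = 2.9429
  (76 − 49.9321)²/49.9321 = 13.6092
  (85 − 50.4990)²/50.4990 = 23.5711
  (70 − 76.4072)²/76.4072 = 0.5373
  (65 − 93.0938)²/93.0938 = 8.4781
  (18 − 37.4152)²/37.4152 = 10.0748
  (74 − 56.6108)²/56.6108 = 5.3415
  (71 − 68.9741)²/68.9741 = 0.0595
χ² = 8.4022 + 2.9429 + 13.6092 + 23.5711 + 0.5373 + 8.4781 + 10.0748 + 5.3415 + 0.0595 = 73.017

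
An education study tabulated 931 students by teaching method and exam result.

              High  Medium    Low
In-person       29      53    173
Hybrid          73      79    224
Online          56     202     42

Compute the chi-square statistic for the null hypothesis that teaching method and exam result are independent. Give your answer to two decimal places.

234.02

Row totals: 255, 376, 300. Column totals: 158, 334, 439. Grand total N = 931.
Expected counts (row total × column total / N):
  In-person, High: 255×158/931 = 43.276
  In-person, Medium: 255×334/931 = 91.482
  In-person, Low: 255×439/931 = 120.242
  Hybrid, High: 376×158/931 = 63.811
  Hybrid, Medium: 376×334/931 = 134.892
  Hybrid, Low: 376×439/931 = 177.298
  Online, High: 300×158/931 = 50.913
  Online, Medium: 300×334/931 = 107.626
  Online, Low: 300×439/931 = 141.461
Contributions (O − E)²/E:
  (29 − 43.276)²/43.276 = 4.7094
  (53 − 91.482)²/91.482 = 16.1875
  (173 − 120.242)²/120.242 = 23.1484
  (73 − 63.811)²/63.811 = 1.3232
  (79 − 134.892)²/134.892 = 23.1586
  (224 − 177.298)²/177.298 = 12.3018
  (56 − 50.913)²/50.913 = 0.5083
  (202 − 107.626)²/107.626 = 82.7537
  (42 − 141.461)²/141.461 = 69.9309
χ² = 4.7094 + 16.1875 + 23.1484 + 1.3232 + 23.1586 + 12.3018 + 0.5083 + 82.7537 + 69.9309 = 234.02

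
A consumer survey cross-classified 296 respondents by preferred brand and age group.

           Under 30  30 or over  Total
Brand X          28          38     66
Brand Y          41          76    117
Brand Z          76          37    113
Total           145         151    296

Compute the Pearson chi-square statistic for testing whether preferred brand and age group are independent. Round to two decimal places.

25.33

Grand total N = 296.
Expected counts (row total × column total / N):
  Brand X, Under 30: 66×145/296 = 32.331
  Brand X, 30 or over: 66×151/296 = 33.669
  Brand Y, Under 30: 117×145/296 = 57.314
  Brand Y, 30 or over: 117×151/296 = 59.686
  Brand Z, Under 30: 113×145/296 = 55.355
  Brand Z, 30 or over: 113×151/296 = 57.645
Contributions (O − E)²/E:
  (28 − 32.331)²/32.331 = 0.5802
  (38 − 33.669)²/33.669 = 0.5571
  (41 − 57.314)²/57.314 = 4.6437
  (76 − 59.686)²/59.686 = 4.4591
  (76 − 55.355)²/55.355 = 7.6997
  (37 − 57.645)²/57.645 = 7.3938
χ² = 0.5802 + 0.5571 + 4.6437 + 4.4591 + 7.6997 + 7.3938 = 25.33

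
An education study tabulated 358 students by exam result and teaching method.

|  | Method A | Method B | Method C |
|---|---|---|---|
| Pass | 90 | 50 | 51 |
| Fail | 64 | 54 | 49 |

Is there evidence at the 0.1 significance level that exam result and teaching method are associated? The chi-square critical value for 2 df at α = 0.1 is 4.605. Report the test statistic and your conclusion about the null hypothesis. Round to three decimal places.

2.988; fail to reject H₀

Row totals: 191, 167. Column totals: 154, 104, 100. Grand total N = 358.
Expected counts (row total × column total / N):
  Pass, Method A: 191×154/358 = 82.1620
  Pass, Method B: 191×104/358 = 55.4860
  Pass, Method C: 191×100/358 = 53.3520
  Fail, Method A: 167×154/358 = 71.8380
  Fail, Method B: 167×104/358 = 48.5140
  Fail, Method C: 167×100/358 = 46.6480
Contributions (O − E)²/E:
  (90 − 82.1620)²/82.1620 = 0.7477
  (50 − 55.4860)²/55.4860 = 0.5424
  (51 − 53.3520)²/53.3520 = 0.1037
  (64 − 71.8380)²/71.8380 = 0.8552
  (54 − 48.5140)²/48.5140 = 0.6204
  (49 − 46.6480)²/46.6480 = 0.1186
χ² = 0.7477 + 0.5424 + 0.1037 + 0.8552 + 0.6204 + 0.1186 = 2.988
df = (2−1)(3−1) = 2. Since 2.988 < 4.605, fail to reject the null hypothesis of independence at α = 0.1.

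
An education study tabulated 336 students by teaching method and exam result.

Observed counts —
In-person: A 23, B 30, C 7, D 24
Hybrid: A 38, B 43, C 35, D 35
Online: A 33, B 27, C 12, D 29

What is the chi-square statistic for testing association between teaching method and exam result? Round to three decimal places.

Row totals: 84, 151, 101. Column totals: 94, 100, 54, 88. Grand total N = 336.
Expected counts (row total × column total / N):
  In-person, A: 84×94/336 = 23.50000
  In-person, B: 84×100/336 = 25.00000
  In-person, C: 84×54/336 = 13.50000
  In-person, D: 84×88/336 = 22.00000
  Hybrid, A: 151×94/336 = 42.24405
  Hybrid, B: 151×100/336 = 44.94048
  Hybrid, C: 151×54/336 = 24.26786
  Hybrid, D: 151×88/336 = 39.54762
  Online, A: 101×94/336 = 28.25595
  Online, B: 101×100/336 = 30.05952
  Online, C: 101×54/336 = 16.23214
  Online, D: 101×88/336 = 26.45238
Contributions (O − E)²/E:
  (23 − 23.50000)²/23.50000 = 0.0106
  (30 − 25.00000)²/25.00000 = 1.0000
  (7 − 13.50000)²/13.50000 = 3.1296
  (24 − 22.00000)²/22.00000 = 0.1818
  (38 − 42.24405)²/42.24405 = 0.4264
  (43 − 44.94048)²/44.94048 = 0.0838
  (35 − 24.26786)²/24.26786 = 4.7461
  (35 − 39.54762)²/39.54762 = 0.5229
  (33 − 28.25595)²/28.25595 = 0.7965
  (27 − 30.05952)²/30.05952 = 0.3114
  (12 − 16.23214)²/16.23214 = 1.1034
  (29 − 26.45238)²/26.45238 = 0.2454
χ² = 0.0106 + 1.0000 + 3.1296 + 0.1818 + 0.4264 + 0.0838 + 4.7461 + 0.5229 + 0.7965 + 0.3114 + 1.1034 + 0.2454 = 12.558

12.558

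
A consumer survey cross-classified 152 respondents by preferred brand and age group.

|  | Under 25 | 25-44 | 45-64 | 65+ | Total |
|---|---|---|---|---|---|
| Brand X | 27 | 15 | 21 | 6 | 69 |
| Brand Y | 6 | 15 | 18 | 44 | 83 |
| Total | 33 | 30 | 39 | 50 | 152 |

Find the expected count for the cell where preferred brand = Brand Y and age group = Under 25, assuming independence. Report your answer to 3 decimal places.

Row total (Brand Y) = 83; column total (Under 25) = 33; grand total N = 152.
Expected count = (row total × column total) / N = 83 × 33 / 152 = 18.020.

18.020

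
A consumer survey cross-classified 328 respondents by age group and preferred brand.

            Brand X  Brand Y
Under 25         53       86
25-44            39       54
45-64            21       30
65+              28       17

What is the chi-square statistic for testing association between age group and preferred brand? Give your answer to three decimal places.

8.242

Row totals: 139, 93, 51, 45. Column totals: 141, 187. Grand total N = 328.
Expected counts (row total × column total / N):
  Under 25, Brand X: 139×141/328 = 59.7530
  Under 25, Brand Y: 139×187/328 = 79.2470
  25-44, Brand X: 93×141/328 = 39.9787
  25-44, Brand Y: 93×187/328 = 53.0213
  45-64, Brand X: 51×141/328 = 21.9238
  45-64, Brand Y: 51×187/328 = 29.0762
  65+, Brand X: 45×141/328 = 19.3445
  65+, Brand Y: 45×187/328 = 25.6555
Contributions (O − E)²/E:
  (53 − 59.7530)²/59.7530 = 0.7632
  (86 − 79.2470)²/79.2470 = 0.5755
  (39 − 39.9787)²/39.9787 = 0.0240
  (54 − 53.0213)²/53.0213 = 0.0181
  (21 − 21.9238)²/21.9238 = 0.0389
  (30 − 29.0762)²/29.0762 = 0.0294
  (28 − 19.3445)²/19.3445 = 3.8728
  (17 − 25.6555)²/25.6555 = 2.9201
χ² = 0.7632 + 0.5755 + 0.0240 + 0.0181 + 0.0389 + 0.0294 + 3.8728 + 2.9201 = 8.242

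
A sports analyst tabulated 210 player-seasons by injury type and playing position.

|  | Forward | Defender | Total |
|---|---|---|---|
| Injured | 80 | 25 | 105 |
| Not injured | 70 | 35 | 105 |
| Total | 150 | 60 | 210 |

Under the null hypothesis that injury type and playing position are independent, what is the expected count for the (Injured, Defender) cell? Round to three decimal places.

30.000

Row total (Injured) = 105; column total (Defender) = 60; grand total N = 210.
Expected count = (row total × column total) / N = 105 × 60 / 210 = 30.000.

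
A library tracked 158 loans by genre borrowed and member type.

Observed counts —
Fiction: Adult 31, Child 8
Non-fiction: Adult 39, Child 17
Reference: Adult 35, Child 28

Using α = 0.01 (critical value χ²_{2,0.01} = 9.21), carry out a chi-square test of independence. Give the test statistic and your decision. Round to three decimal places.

Row totals: 39, 56, 63. Column totals: 105, 53. Grand total N = 158.
Expected counts (row total × column total / N):
  Fiction, Adult: 39×105/158 = 25.9177
  Fiction, Child: 39×53/158 = 13.0823
  Non-fiction, Adult: 56×105/158 = 37.2152
  Non-fiction, Child: 56×53/158 = 18.7848
  Reference, Adult: 63×105/158 = 41.8671
  Reference, Child: 63×53/158 = 21.1329
Contributions (O − E)²/E:
  (31 − 25.9177)²/25.9177 = 0.9966
  (8 − 13.0823)²/13.0823 = 1.9744
  (39 − 37.2152)²/37.2152 = 0.0856
  (17 − 18.7848)²/18.7848 = 0.1696
  (35 − 41.8671)²/41.8671 = 1.1264
  (28 − 21.1329)²/21.1329 = 2.2315
χ² = 0.9966 + 1.9744 + 0.0856 + 0.1696 + 1.1264 + 2.2315 = 6.584
df = (3−1)(2−1) = 2. Since 6.584 < 9.21, fail to reject the null hypothesis of independence at α = 0.01.

6.584; fail to reject H₀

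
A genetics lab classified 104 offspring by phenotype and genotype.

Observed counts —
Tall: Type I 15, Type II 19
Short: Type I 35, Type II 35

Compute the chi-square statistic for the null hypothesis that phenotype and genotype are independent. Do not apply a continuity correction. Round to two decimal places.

0.32

Row totals: 34, 70. Column totals: 50, 54. Grand total N = 104.
Expected counts (row total × column total / N):
  Tall, Type I: 34×50/104 = 16.346
  Tall, Type II: 34×54/104 = 17.654
  Short, Type I: 70×50/104 = 33.654
  Short, Type II: 70×54/104 = 36.346
Contributions (O − E)²/E:
  (15 − 16.346)²/16.346 = 0.1108
  (19 − 17.654)²/17.654 = 0.1026
  (35 − 33.654)²/33.654 = 0.0538
  (35 − 36.346)²/36.346 = 0.0498
χ² = 0.1108 + 0.1026 + 0.0538 + 0.0498 = 0.32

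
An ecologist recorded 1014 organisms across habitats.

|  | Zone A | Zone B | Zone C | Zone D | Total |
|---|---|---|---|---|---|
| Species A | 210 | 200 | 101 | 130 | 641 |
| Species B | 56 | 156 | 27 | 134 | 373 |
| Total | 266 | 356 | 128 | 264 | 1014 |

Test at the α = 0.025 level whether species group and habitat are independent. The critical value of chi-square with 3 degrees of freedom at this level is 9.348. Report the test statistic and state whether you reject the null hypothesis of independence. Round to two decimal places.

Grand total N = 1014.
Expected counts (row total × column total / N):
  Species A, Zone A: 641×266/1014 = 168.152
  Species A, Zone B: 641×356/1014 = 225.045
  Species A, Zone C: 641×128/1014 = 80.915
  Species A, Zone D: 641×264/1014 = 166.888
  Species B, Zone A: 373×266/1014 = 97.848
  Species B, Zone B: 373×356/1014 = 130.955
  Species B, Zone C: 373×128/1014 = 47.085
  Species B, Zone D: 373×264/1014 = 97.112
Contributions (O − E)²/E:
  (210 − 168.152)²/168.152 = 10.4147
  (200 − 225.045)²/225.045 = 2.7872
  (101 − 80.915)²/80.915 = 4.9856
  (130 − 166.888)²/166.888 = 8.1535
  (56 − 97.848)²/97.848 = 17.8977
  (156 − 130.955)²/130.955 = 4.7898
  (27 − 47.085)²/47.085 = 8.5676
  (134 − 97.112)²/97.112 = 14.0119
χ² = 10.4147 + 2.7872 + 4.9856 + 8.1535 + 17.8977 + 4.7898 + 8.5676 + 14.0119 = 71.61
df = (2−1)(4−1) = 3. Since 71.61 > 9.348, reject the null hypothesis of independence at α = 0.025.

71.61; reject H₀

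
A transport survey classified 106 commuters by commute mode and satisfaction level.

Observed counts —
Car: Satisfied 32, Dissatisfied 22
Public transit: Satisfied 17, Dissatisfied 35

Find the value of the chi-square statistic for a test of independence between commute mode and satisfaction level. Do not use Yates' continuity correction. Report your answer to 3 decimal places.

7.522

Row totals: 54, 52. Column totals: 49, 57. Grand total N = 106.
Expected counts (row total × column total / N):
  Car, Satisfied: 54×49/106 = 24.9623
  Car, Dissatisfied: 54×57/106 = 29.0377
  Public transit, Satisfied: 52×49/106 = 24.0377
  Public transit, Dissatisfied: 52×57/106 = 27.9623
Contributions (O − E)²/E:
  (32 − 24.9623)²/24.9623 = 1.9842
  (22 − 29.0377)²/29.0377 = 1.7057
  (17 − 24.0377)²/24.0377 = 2.0605
  (35 − 27.9623)²/27.9623 = 1.7713
χ² = 1.9842 + 1.7057 + 2.0605 + 1.7713 = 7.522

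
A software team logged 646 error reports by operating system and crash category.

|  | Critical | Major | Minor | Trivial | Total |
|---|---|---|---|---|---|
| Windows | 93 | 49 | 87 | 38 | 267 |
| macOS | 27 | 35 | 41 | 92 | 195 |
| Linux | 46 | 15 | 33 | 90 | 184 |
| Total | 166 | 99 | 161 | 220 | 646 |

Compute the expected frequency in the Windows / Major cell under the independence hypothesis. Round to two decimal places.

Row total (Windows) = 267; column total (Major) = 99; grand total N = 646.
Expected count = (row total × column total) / N = 267 × 99 / 646 = 40.92.

40.92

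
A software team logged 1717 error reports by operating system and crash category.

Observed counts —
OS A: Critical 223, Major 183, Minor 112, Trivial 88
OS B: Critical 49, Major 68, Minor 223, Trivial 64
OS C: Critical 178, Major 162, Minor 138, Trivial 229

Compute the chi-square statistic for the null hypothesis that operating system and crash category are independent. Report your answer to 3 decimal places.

278.725

Row totals: 606, 404, 707. Column totals: 450, 413, 473, 381. Grand total N = 1717.
Expected counts (row total × column total / N):
  OS A, Critical: 606×450/1717 = 158.82353
  OS A, Major: 606×413/1717 = 145.76471
  OS A, Minor: 606×473/1717 = 166.94118
  OS A, Trivial: 606×381/1717 = 134.47059
  OS B, Critical: 404×450/1717 = 105.88235
  OS B, Major: 404×413/1717 = 97.17647
  OS B, Minor: 404×473/1717 = 111.29412
  OS B, Trivial: 404×381/1717 = 89.64706
  OS C, Critical: 707×450/1717 = 185.29412
  OS C, Major: 707×413/1717 = 170.05882
  OS C, Minor: 707×473/1717 = 194.76471
  OS C, Trivial: 707×381/1717 = 156.88235
Contributions (O − E)²/E:
  (223 − 158.82353)²/158.82353 = 25.9320
  (183 − 145.76471)²/145.76471 = 9.5117
  (112 − 166.94118)²/166.94118 = 18.0814
  (88 − 134.47059)²/134.47059 = 16.0594
  (49 − 105.88235)²/105.88235 = 30.5585
  (68 − 97.17647)²/97.17647 = 8.7600
  (223 − 111.29412)²/111.29412 = 112.1192
  (64 − 89.64706)²/89.64706 = 7.3373
  (178 − 185.29412)²/185.29412 = 0.2871
  (162 − 170.05882)²/170.05882 = 0.3819
  (138 − 194.76471)²/194.76471 = 16.5442
  (229 − 156.88235)²/156.88235 = 33.1519
χ² = 25.9320 + 9.5117 + 18.0814 + 16.0594 + 30.5585 + 8.7600 + 112.1192 + 7.3373 + 0.2871 + 0.3819 + 16.5442 + 33.1519 = 278.725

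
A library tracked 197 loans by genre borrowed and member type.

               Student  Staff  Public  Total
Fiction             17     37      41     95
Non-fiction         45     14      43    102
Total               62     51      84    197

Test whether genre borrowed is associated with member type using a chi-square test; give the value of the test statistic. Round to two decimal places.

Grand total N = 197.
Expected counts (row total × column total / N):
  Fiction, Student: 95×62/197 = 29.8985
  Fiction, Staff: 95×51/197 = 24.5939
  Fiction, Public: 95×84/197 = 40.5076
  Non-fiction, Student: 102×62/197 = 32.1015
  Non-fiction, Staff: 102×51/197 = 26.4061
  Non-fiction, Public: 102×84/197 = 43.4924
Contributions (O − E)²/E:
  (17 − 29.8985)²/29.8985 = 5.5645
  (37 − 24.5939)²/24.5939 = 6.2581
  (41 − 40.5076)²/40.5076 = 0.0060
  (45 − 32.1015)²/32.1015 = 5.1827
  (14 − 26.4061)²/26.4061 = 5.8286
  (43 − 43.4924)²/43.4924 = 0.0056
χ² = 5.5645 + 6.2581 + 0.0060 + 5.1827 + 5.8286 + 0.0056 = 22.85

22.85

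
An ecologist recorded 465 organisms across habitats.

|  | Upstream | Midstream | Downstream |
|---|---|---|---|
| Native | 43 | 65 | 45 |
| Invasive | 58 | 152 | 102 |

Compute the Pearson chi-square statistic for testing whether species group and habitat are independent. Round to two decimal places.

5.48

Row totals: 153, 312. Column totals: 101, 217, 147. Grand total N = 465.
Expected counts (row total × column total / N):
  Native, Upstream: 153×101/465 = 33.2323
  Native, Midstream: 153×217/465 = 71.4000
  Native, Downstream: 153×147/465 = 48.3677
  Invasive, Upstream: 312×101/465 = 67.7677
  Invasive, Midstream: 312×217/465 = 145.6000
  Invasive, Downstream: 312×147/465 = 98.6323
Contributions (O − E)²/E:
  (43 − 33.2323)²/33.2323 = 2.8709
  (65 − 71.4000)²/71.4000 = 0.5737
  (45 − 48.3677)²/48.3677 = 0.2345
  (58 − 67.7677)²/67.7677 = 1.4079
  (152 − 145.6000)²/145.6000 = 0.2813
  (102 − 98.6323)²/98.6323 = 0.1150
χ² = 2.8709 + 0.5737 + 0.2345 + 1.4079 + 0.2813 + 0.1150 = 5.48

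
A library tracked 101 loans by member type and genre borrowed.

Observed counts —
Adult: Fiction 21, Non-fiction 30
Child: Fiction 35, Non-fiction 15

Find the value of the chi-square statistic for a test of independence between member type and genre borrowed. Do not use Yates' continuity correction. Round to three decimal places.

8.491

Row totals: 51, 50. Column totals: 56, 45. Grand total N = 101.
Expected counts (row total × column total / N):
  Adult, Fiction: 51×56/101 = 28.2772
  Adult, Non-fiction: 51×45/101 = 22.7228
  Child, Fiction: 50×56/101 = 27.7228
  Child, Non-fiction: 50×45/101 = 22.2772
Contributions (O − E)²/E:
  (21 − 28.2772)²/28.2772 = 1.8728
  (30 − 22.7228)²/22.7228 = 2.3306
  (35 − 27.7228)²/27.7228 = 1.9103
  (15 − 22.2772)²/22.2772 = 2.3772
χ² = 1.8728 + 2.3306 + 1.9103 + 2.3772 = 8.491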